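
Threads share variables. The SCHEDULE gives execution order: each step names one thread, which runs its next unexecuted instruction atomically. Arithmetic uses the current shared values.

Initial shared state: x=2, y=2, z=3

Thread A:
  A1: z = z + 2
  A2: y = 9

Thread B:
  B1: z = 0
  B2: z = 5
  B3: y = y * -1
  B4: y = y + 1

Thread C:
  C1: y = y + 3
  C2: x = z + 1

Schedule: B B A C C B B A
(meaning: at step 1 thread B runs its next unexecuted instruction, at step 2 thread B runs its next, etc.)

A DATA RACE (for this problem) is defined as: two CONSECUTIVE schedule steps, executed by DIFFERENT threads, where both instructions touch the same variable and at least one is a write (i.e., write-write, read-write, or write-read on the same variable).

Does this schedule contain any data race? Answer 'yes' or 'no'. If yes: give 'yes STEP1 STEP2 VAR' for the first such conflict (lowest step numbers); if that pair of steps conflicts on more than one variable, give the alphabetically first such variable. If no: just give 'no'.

Steps 1,2: same thread (B). No race.
Steps 2,3: B(z = 5) vs A(z = z + 2). RACE on z (W-W).
Steps 3,4: A(r=z,w=z) vs C(r=y,w=y). No conflict.
Steps 4,5: same thread (C). No race.
Steps 5,6: C(r=z,w=x) vs B(r=y,w=y). No conflict.
Steps 6,7: same thread (B). No race.
Steps 7,8: B(y = y + 1) vs A(y = 9). RACE on y (W-W).
First conflict at steps 2,3.

Answer: yes 2 3 z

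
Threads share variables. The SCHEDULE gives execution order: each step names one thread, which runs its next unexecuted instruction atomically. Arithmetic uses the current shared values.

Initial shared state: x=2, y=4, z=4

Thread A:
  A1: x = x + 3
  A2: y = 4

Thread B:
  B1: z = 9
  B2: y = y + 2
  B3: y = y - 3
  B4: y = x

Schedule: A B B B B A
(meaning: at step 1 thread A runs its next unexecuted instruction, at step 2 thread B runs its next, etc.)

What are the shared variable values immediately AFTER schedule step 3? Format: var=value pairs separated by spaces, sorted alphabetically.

Answer: x=5 y=6 z=9

Derivation:
Step 1: thread A executes A1 (x = x + 3). Shared: x=5 y=4 z=4. PCs: A@1 B@0
Step 2: thread B executes B1 (z = 9). Shared: x=5 y=4 z=9. PCs: A@1 B@1
Step 3: thread B executes B2 (y = y + 2). Shared: x=5 y=6 z=9. PCs: A@1 B@2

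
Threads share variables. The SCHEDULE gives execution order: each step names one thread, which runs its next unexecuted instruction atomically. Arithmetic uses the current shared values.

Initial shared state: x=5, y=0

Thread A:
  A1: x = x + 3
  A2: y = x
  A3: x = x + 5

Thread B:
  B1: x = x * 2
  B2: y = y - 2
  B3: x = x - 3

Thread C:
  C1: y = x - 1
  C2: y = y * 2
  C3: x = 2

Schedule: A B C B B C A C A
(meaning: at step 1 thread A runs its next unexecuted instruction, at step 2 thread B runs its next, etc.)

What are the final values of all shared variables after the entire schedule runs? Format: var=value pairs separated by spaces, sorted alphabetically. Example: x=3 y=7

Step 1: thread A executes A1 (x = x + 3). Shared: x=8 y=0. PCs: A@1 B@0 C@0
Step 2: thread B executes B1 (x = x * 2). Shared: x=16 y=0. PCs: A@1 B@1 C@0
Step 3: thread C executes C1 (y = x - 1). Shared: x=16 y=15. PCs: A@1 B@1 C@1
Step 4: thread B executes B2 (y = y - 2). Shared: x=16 y=13. PCs: A@1 B@2 C@1
Step 5: thread B executes B3 (x = x - 3). Shared: x=13 y=13. PCs: A@1 B@3 C@1
Step 6: thread C executes C2 (y = y * 2). Shared: x=13 y=26. PCs: A@1 B@3 C@2
Step 7: thread A executes A2 (y = x). Shared: x=13 y=13. PCs: A@2 B@3 C@2
Step 8: thread C executes C3 (x = 2). Shared: x=2 y=13. PCs: A@2 B@3 C@3
Step 9: thread A executes A3 (x = x + 5). Shared: x=7 y=13. PCs: A@3 B@3 C@3

Answer: x=7 y=13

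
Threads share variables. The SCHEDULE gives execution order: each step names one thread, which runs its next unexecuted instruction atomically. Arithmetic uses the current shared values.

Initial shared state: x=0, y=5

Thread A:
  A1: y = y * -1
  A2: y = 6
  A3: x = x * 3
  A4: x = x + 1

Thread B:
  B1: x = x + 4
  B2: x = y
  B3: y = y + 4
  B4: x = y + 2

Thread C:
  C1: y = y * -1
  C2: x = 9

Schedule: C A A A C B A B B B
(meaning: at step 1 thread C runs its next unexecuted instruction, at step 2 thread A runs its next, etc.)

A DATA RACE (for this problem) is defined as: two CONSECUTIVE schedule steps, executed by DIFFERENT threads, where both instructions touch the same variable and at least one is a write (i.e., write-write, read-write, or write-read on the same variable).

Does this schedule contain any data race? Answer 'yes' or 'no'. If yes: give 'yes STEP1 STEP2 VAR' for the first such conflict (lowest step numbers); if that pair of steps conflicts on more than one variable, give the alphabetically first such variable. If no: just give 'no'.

Steps 1,2: C(y = y * -1) vs A(y = y * -1). RACE on y (W-W).
Steps 2,3: same thread (A). No race.
Steps 3,4: same thread (A). No race.
Steps 4,5: A(x = x * 3) vs C(x = 9). RACE on x (W-W).
Steps 5,6: C(x = 9) vs B(x = x + 4). RACE on x (W-W).
Steps 6,7: B(x = x + 4) vs A(x = x + 1). RACE on x (W-W).
Steps 7,8: A(x = x + 1) vs B(x = y). RACE on x (W-W).
Steps 8,9: same thread (B). No race.
Steps 9,10: same thread (B). No race.
First conflict at steps 1,2.

Answer: yes 1 2 y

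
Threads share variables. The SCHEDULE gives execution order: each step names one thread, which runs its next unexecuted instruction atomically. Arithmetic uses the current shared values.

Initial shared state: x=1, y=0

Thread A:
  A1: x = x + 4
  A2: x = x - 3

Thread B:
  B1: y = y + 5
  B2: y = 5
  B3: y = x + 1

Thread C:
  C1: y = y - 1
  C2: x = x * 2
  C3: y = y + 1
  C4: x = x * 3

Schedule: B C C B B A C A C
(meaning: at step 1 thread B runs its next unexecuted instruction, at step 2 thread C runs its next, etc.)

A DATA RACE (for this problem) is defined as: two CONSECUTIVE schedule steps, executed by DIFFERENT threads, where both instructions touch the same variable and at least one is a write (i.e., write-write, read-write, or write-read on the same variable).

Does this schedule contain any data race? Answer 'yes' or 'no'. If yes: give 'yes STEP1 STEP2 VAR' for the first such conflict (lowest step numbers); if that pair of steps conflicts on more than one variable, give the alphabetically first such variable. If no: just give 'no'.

Steps 1,2: B(y = y + 5) vs C(y = y - 1). RACE on y (W-W).
Steps 2,3: same thread (C). No race.
Steps 3,4: C(r=x,w=x) vs B(r=-,w=y). No conflict.
Steps 4,5: same thread (B). No race.
Steps 5,6: B(y = x + 1) vs A(x = x + 4). RACE on x (R-W).
Steps 6,7: A(r=x,w=x) vs C(r=y,w=y). No conflict.
Steps 7,8: C(r=y,w=y) vs A(r=x,w=x). No conflict.
Steps 8,9: A(x = x - 3) vs C(x = x * 3). RACE on x (W-W).
First conflict at steps 1,2.

Answer: yes 1 2 y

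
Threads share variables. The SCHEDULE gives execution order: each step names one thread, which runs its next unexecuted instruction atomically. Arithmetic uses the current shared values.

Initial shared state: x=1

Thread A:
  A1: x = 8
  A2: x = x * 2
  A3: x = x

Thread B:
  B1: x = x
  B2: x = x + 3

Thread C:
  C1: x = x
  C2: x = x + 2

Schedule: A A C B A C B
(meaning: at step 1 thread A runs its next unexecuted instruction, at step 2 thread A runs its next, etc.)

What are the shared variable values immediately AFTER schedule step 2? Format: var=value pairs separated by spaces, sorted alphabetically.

Answer: x=16

Derivation:
Step 1: thread A executes A1 (x = 8). Shared: x=8. PCs: A@1 B@0 C@0
Step 2: thread A executes A2 (x = x * 2). Shared: x=16. PCs: A@2 B@0 C@0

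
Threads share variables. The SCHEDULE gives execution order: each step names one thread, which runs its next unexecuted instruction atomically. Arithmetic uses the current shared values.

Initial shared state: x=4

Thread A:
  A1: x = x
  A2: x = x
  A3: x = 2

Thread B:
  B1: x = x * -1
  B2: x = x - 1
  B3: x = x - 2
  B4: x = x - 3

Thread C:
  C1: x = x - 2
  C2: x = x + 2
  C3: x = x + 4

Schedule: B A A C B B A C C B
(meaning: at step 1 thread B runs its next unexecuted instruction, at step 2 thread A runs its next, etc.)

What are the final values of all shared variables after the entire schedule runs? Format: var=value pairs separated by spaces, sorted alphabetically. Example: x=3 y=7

Answer: x=5

Derivation:
Step 1: thread B executes B1 (x = x * -1). Shared: x=-4. PCs: A@0 B@1 C@0
Step 2: thread A executes A1 (x = x). Shared: x=-4. PCs: A@1 B@1 C@0
Step 3: thread A executes A2 (x = x). Shared: x=-4. PCs: A@2 B@1 C@0
Step 4: thread C executes C1 (x = x - 2). Shared: x=-6. PCs: A@2 B@1 C@1
Step 5: thread B executes B2 (x = x - 1). Shared: x=-7. PCs: A@2 B@2 C@1
Step 6: thread B executes B3 (x = x - 2). Shared: x=-9. PCs: A@2 B@3 C@1
Step 7: thread A executes A3 (x = 2). Shared: x=2. PCs: A@3 B@3 C@1
Step 8: thread C executes C2 (x = x + 2). Shared: x=4. PCs: A@3 B@3 C@2
Step 9: thread C executes C3 (x = x + 4). Shared: x=8. PCs: A@3 B@3 C@3
Step 10: thread B executes B4 (x = x - 3). Shared: x=5. PCs: A@3 B@4 C@3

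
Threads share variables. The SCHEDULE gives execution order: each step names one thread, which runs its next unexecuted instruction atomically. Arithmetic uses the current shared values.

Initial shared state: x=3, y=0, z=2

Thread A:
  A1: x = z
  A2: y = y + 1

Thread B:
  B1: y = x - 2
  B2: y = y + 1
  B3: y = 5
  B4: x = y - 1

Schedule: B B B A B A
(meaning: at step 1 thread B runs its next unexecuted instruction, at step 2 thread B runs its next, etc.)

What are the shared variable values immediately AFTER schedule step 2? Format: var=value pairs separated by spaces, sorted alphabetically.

Step 1: thread B executes B1 (y = x - 2). Shared: x=3 y=1 z=2. PCs: A@0 B@1
Step 2: thread B executes B2 (y = y + 1). Shared: x=3 y=2 z=2. PCs: A@0 B@2

Answer: x=3 y=2 z=2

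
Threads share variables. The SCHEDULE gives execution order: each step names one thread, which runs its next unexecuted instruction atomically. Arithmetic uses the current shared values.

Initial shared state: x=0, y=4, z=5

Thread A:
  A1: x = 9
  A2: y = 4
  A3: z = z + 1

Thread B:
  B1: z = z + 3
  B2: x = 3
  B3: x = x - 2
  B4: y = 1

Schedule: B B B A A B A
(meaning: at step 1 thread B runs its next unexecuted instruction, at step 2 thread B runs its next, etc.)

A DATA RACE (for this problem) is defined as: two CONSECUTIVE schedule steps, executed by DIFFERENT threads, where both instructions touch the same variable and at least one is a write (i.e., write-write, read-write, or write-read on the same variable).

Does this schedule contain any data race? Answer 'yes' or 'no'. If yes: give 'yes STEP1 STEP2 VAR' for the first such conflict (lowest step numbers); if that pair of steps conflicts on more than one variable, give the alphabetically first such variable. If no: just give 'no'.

Answer: yes 3 4 x

Derivation:
Steps 1,2: same thread (B). No race.
Steps 2,3: same thread (B). No race.
Steps 3,4: B(x = x - 2) vs A(x = 9). RACE on x (W-W).
Steps 4,5: same thread (A). No race.
Steps 5,6: A(y = 4) vs B(y = 1). RACE on y (W-W).
Steps 6,7: B(r=-,w=y) vs A(r=z,w=z). No conflict.
First conflict at steps 3,4.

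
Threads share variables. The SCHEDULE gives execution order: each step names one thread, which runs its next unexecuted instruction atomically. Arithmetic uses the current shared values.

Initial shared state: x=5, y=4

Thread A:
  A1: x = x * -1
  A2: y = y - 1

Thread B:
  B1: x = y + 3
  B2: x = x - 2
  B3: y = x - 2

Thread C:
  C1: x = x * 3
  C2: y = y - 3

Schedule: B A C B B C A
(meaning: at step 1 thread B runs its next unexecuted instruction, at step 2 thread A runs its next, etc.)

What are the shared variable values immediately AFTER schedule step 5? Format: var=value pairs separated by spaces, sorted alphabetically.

Answer: x=-23 y=-25

Derivation:
Step 1: thread B executes B1 (x = y + 3). Shared: x=7 y=4. PCs: A@0 B@1 C@0
Step 2: thread A executes A1 (x = x * -1). Shared: x=-7 y=4. PCs: A@1 B@1 C@0
Step 3: thread C executes C1 (x = x * 3). Shared: x=-21 y=4. PCs: A@1 B@1 C@1
Step 4: thread B executes B2 (x = x - 2). Shared: x=-23 y=4. PCs: A@1 B@2 C@1
Step 5: thread B executes B3 (y = x - 2). Shared: x=-23 y=-25. PCs: A@1 B@3 C@1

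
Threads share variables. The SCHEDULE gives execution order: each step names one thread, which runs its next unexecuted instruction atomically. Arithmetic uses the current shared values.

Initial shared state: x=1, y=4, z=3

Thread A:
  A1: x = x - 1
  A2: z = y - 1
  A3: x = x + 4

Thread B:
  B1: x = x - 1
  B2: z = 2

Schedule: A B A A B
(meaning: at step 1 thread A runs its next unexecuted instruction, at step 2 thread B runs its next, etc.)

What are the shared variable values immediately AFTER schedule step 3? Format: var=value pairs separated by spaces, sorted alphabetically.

Answer: x=-1 y=4 z=3

Derivation:
Step 1: thread A executes A1 (x = x - 1). Shared: x=0 y=4 z=3. PCs: A@1 B@0
Step 2: thread B executes B1 (x = x - 1). Shared: x=-1 y=4 z=3. PCs: A@1 B@1
Step 3: thread A executes A2 (z = y - 1). Shared: x=-1 y=4 z=3. PCs: A@2 B@1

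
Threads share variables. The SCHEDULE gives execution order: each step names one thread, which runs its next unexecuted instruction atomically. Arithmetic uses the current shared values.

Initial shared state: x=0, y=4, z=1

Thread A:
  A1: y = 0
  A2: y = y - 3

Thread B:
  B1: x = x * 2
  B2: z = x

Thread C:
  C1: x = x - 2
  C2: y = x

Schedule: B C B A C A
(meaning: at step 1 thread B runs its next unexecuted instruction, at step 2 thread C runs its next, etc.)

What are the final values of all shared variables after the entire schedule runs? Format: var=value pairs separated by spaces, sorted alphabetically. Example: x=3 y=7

Answer: x=-2 y=-5 z=-2

Derivation:
Step 1: thread B executes B1 (x = x * 2). Shared: x=0 y=4 z=1. PCs: A@0 B@1 C@0
Step 2: thread C executes C1 (x = x - 2). Shared: x=-2 y=4 z=1. PCs: A@0 B@1 C@1
Step 3: thread B executes B2 (z = x). Shared: x=-2 y=4 z=-2. PCs: A@0 B@2 C@1
Step 4: thread A executes A1 (y = 0). Shared: x=-2 y=0 z=-2. PCs: A@1 B@2 C@1
Step 5: thread C executes C2 (y = x). Shared: x=-2 y=-2 z=-2. PCs: A@1 B@2 C@2
Step 6: thread A executes A2 (y = y - 3). Shared: x=-2 y=-5 z=-2. PCs: A@2 B@2 C@2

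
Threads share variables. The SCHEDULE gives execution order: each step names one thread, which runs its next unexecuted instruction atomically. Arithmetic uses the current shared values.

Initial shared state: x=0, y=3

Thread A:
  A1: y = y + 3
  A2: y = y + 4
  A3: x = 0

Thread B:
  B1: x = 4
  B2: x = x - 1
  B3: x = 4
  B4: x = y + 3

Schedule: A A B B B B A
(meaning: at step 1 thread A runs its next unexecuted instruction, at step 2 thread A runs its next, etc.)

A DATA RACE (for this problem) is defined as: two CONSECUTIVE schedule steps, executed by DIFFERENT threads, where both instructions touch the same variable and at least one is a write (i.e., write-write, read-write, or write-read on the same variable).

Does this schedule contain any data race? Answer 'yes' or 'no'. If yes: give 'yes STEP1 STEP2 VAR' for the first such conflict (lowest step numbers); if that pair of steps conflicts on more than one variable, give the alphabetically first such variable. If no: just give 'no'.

Steps 1,2: same thread (A). No race.
Steps 2,3: A(r=y,w=y) vs B(r=-,w=x). No conflict.
Steps 3,4: same thread (B). No race.
Steps 4,5: same thread (B). No race.
Steps 5,6: same thread (B). No race.
Steps 6,7: B(x = y + 3) vs A(x = 0). RACE on x (W-W).
First conflict at steps 6,7.

Answer: yes 6 7 x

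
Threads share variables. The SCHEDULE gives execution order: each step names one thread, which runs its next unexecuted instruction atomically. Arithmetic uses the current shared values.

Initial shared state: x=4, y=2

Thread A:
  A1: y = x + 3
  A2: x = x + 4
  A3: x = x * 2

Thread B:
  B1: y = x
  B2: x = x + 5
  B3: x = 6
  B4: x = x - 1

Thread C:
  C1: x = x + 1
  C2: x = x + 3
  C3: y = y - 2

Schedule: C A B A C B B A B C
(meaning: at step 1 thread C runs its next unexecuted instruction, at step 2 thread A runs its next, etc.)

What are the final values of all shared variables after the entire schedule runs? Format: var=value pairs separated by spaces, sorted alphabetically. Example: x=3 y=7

Step 1: thread C executes C1 (x = x + 1). Shared: x=5 y=2. PCs: A@0 B@0 C@1
Step 2: thread A executes A1 (y = x + 3). Shared: x=5 y=8. PCs: A@1 B@0 C@1
Step 3: thread B executes B1 (y = x). Shared: x=5 y=5. PCs: A@1 B@1 C@1
Step 4: thread A executes A2 (x = x + 4). Shared: x=9 y=5. PCs: A@2 B@1 C@1
Step 5: thread C executes C2 (x = x + 3). Shared: x=12 y=5. PCs: A@2 B@1 C@2
Step 6: thread B executes B2 (x = x + 5). Shared: x=17 y=5. PCs: A@2 B@2 C@2
Step 7: thread B executes B3 (x = 6). Shared: x=6 y=5. PCs: A@2 B@3 C@2
Step 8: thread A executes A3 (x = x * 2). Shared: x=12 y=5. PCs: A@3 B@3 C@2
Step 9: thread B executes B4 (x = x - 1). Shared: x=11 y=5. PCs: A@3 B@4 C@2
Step 10: thread C executes C3 (y = y - 2). Shared: x=11 y=3. PCs: A@3 B@4 C@3

Answer: x=11 y=3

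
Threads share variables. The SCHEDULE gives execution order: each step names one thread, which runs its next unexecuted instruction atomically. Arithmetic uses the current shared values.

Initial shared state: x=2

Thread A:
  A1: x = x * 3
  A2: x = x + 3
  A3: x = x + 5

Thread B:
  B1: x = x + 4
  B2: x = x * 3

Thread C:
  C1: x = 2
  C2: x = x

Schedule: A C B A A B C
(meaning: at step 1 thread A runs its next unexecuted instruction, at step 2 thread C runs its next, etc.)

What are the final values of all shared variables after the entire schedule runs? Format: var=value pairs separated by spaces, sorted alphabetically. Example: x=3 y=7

Answer: x=42

Derivation:
Step 1: thread A executes A1 (x = x * 3). Shared: x=6. PCs: A@1 B@0 C@0
Step 2: thread C executes C1 (x = 2). Shared: x=2. PCs: A@1 B@0 C@1
Step 3: thread B executes B1 (x = x + 4). Shared: x=6. PCs: A@1 B@1 C@1
Step 4: thread A executes A2 (x = x + 3). Shared: x=9. PCs: A@2 B@1 C@1
Step 5: thread A executes A3 (x = x + 5). Shared: x=14. PCs: A@3 B@1 C@1
Step 6: thread B executes B2 (x = x * 3). Shared: x=42. PCs: A@3 B@2 C@1
Step 7: thread C executes C2 (x = x). Shared: x=42. PCs: A@3 B@2 C@2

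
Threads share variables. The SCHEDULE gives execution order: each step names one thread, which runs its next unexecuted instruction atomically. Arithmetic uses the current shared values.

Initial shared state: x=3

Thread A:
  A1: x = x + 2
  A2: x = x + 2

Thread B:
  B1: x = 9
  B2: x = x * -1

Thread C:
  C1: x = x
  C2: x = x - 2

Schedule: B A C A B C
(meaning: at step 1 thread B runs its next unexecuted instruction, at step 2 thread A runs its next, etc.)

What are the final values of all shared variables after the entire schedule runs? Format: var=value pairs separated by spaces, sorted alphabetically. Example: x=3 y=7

Step 1: thread B executes B1 (x = 9). Shared: x=9. PCs: A@0 B@1 C@0
Step 2: thread A executes A1 (x = x + 2). Shared: x=11. PCs: A@1 B@1 C@0
Step 3: thread C executes C1 (x = x). Shared: x=11. PCs: A@1 B@1 C@1
Step 4: thread A executes A2 (x = x + 2). Shared: x=13. PCs: A@2 B@1 C@1
Step 5: thread B executes B2 (x = x * -1). Shared: x=-13. PCs: A@2 B@2 C@1
Step 6: thread C executes C2 (x = x - 2). Shared: x=-15. PCs: A@2 B@2 C@2

Answer: x=-15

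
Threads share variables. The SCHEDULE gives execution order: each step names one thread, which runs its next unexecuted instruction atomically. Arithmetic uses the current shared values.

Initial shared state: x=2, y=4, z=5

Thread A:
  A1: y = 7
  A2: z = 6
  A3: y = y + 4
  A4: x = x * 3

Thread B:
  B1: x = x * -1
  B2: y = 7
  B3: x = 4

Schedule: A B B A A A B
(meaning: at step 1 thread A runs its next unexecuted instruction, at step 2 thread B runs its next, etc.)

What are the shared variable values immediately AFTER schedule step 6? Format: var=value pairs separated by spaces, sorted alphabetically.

Step 1: thread A executes A1 (y = 7). Shared: x=2 y=7 z=5. PCs: A@1 B@0
Step 2: thread B executes B1 (x = x * -1). Shared: x=-2 y=7 z=5. PCs: A@1 B@1
Step 3: thread B executes B2 (y = 7). Shared: x=-2 y=7 z=5. PCs: A@1 B@2
Step 4: thread A executes A2 (z = 6). Shared: x=-2 y=7 z=6. PCs: A@2 B@2
Step 5: thread A executes A3 (y = y + 4). Shared: x=-2 y=11 z=6. PCs: A@3 B@2
Step 6: thread A executes A4 (x = x * 3). Shared: x=-6 y=11 z=6. PCs: A@4 B@2

Answer: x=-6 y=11 z=6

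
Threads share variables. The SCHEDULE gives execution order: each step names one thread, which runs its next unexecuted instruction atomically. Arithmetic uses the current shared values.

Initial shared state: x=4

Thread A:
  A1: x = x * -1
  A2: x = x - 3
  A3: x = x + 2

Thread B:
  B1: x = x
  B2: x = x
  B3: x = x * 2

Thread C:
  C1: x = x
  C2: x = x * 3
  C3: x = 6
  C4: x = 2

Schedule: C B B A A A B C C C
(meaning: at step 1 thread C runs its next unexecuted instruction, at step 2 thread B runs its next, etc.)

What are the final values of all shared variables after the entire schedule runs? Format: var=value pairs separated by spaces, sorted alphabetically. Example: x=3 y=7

Step 1: thread C executes C1 (x = x). Shared: x=4. PCs: A@0 B@0 C@1
Step 2: thread B executes B1 (x = x). Shared: x=4. PCs: A@0 B@1 C@1
Step 3: thread B executes B2 (x = x). Shared: x=4. PCs: A@0 B@2 C@1
Step 4: thread A executes A1 (x = x * -1). Shared: x=-4. PCs: A@1 B@2 C@1
Step 5: thread A executes A2 (x = x - 3). Shared: x=-7. PCs: A@2 B@2 C@1
Step 6: thread A executes A3 (x = x + 2). Shared: x=-5. PCs: A@3 B@2 C@1
Step 7: thread B executes B3 (x = x * 2). Shared: x=-10. PCs: A@3 B@3 C@1
Step 8: thread C executes C2 (x = x * 3). Shared: x=-30. PCs: A@3 B@3 C@2
Step 9: thread C executes C3 (x = 6). Shared: x=6. PCs: A@3 B@3 C@3
Step 10: thread C executes C4 (x = 2). Shared: x=2. PCs: A@3 B@3 C@4

Answer: x=2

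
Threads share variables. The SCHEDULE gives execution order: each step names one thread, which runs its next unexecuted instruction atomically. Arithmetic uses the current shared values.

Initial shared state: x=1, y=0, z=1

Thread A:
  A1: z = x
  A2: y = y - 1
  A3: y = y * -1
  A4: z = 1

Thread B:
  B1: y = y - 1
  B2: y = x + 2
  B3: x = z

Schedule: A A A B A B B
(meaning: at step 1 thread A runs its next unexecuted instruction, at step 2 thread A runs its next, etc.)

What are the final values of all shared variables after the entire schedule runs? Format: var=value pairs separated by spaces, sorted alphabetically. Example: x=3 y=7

Answer: x=1 y=3 z=1

Derivation:
Step 1: thread A executes A1 (z = x). Shared: x=1 y=0 z=1. PCs: A@1 B@0
Step 2: thread A executes A2 (y = y - 1). Shared: x=1 y=-1 z=1. PCs: A@2 B@0
Step 3: thread A executes A3 (y = y * -1). Shared: x=1 y=1 z=1. PCs: A@3 B@0
Step 4: thread B executes B1 (y = y - 1). Shared: x=1 y=0 z=1. PCs: A@3 B@1
Step 5: thread A executes A4 (z = 1). Shared: x=1 y=0 z=1. PCs: A@4 B@1
Step 6: thread B executes B2 (y = x + 2). Shared: x=1 y=3 z=1. PCs: A@4 B@2
Step 7: thread B executes B3 (x = z). Shared: x=1 y=3 z=1. PCs: A@4 B@3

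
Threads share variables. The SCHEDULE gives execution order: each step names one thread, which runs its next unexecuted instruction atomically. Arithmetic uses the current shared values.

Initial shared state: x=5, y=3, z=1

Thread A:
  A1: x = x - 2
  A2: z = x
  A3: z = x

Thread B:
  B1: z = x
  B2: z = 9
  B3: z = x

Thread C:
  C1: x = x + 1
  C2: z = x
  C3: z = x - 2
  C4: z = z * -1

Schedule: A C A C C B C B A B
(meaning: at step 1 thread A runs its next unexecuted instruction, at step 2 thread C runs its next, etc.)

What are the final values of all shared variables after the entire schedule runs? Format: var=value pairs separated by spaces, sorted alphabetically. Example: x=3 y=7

Answer: x=4 y=3 z=4

Derivation:
Step 1: thread A executes A1 (x = x - 2). Shared: x=3 y=3 z=1. PCs: A@1 B@0 C@0
Step 2: thread C executes C1 (x = x + 1). Shared: x=4 y=3 z=1. PCs: A@1 B@0 C@1
Step 3: thread A executes A2 (z = x). Shared: x=4 y=3 z=4. PCs: A@2 B@0 C@1
Step 4: thread C executes C2 (z = x). Shared: x=4 y=3 z=4. PCs: A@2 B@0 C@2
Step 5: thread C executes C3 (z = x - 2). Shared: x=4 y=3 z=2. PCs: A@2 B@0 C@3
Step 6: thread B executes B1 (z = x). Shared: x=4 y=3 z=4. PCs: A@2 B@1 C@3
Step 7: thread C executes C4 (z = z * -1). Shared: x=4 y=3 z=-4. PCs: A@2 B@1 C@4
Step 8: thread B executes B2 (z = 9). Shared: x=4 y=3 z=9. PCs: A@2 B@2 C@4
Step 9: thread A executes A3 (z = x). Shared: x=4 y=3 z=4. PCs: A@3 B@2 C@4
Step 10: thread B executes B3 (z = x). Shared: x=4 y=3 z=4. PCs: A@3 B@3 C@4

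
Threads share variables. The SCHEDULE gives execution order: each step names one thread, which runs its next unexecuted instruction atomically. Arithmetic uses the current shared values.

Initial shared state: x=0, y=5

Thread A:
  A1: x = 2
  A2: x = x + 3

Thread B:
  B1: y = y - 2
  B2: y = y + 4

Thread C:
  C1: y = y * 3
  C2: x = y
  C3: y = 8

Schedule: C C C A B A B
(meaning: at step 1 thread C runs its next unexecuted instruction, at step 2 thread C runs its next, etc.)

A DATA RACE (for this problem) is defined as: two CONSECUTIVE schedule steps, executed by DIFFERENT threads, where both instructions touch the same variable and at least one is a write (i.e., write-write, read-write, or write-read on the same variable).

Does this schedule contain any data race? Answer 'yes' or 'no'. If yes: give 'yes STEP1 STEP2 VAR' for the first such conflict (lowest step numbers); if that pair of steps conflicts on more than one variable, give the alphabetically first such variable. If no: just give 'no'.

Answer: no

Derivation:
Steps 1,2: same thread (C). No race.
Steps 2,3: same thread (C). No race.
Steps 3,4: C(r=-,w=y) vs A(r=-,w=x). No conflict.
Steps 4,5: A(r=-,w=x) vs B(r=y,w=y). No conflict.
Steps 5,6: B(r=y,w=y) vs A(r=x,w=x). No conflict.
Steps 6,7: A(r=x,w=x) vs B(r=y,w=y). No conflict.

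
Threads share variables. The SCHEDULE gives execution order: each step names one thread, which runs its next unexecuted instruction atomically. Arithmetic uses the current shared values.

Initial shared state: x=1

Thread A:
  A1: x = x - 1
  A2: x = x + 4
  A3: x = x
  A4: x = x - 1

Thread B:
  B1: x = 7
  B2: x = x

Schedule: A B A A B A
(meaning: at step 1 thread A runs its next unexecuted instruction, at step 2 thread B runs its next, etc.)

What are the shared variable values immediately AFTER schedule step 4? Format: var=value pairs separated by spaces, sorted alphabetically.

Answer: x=11

Derivation:
Step 1: thread A executes A1 (x = x - 1). Shared: x=0. PCs: A@1 B@0
Step 2: thread B executes B1 (x = 7). Shared: x=7. PCs: A@1 B@1
Step 3: thread A executes A2 (x = x + 4). Shared: x=11. PCs: A@2 B@1
Step 4: thread A executes A3 (x = x). Shared: x=11. PCs: A@3 B@1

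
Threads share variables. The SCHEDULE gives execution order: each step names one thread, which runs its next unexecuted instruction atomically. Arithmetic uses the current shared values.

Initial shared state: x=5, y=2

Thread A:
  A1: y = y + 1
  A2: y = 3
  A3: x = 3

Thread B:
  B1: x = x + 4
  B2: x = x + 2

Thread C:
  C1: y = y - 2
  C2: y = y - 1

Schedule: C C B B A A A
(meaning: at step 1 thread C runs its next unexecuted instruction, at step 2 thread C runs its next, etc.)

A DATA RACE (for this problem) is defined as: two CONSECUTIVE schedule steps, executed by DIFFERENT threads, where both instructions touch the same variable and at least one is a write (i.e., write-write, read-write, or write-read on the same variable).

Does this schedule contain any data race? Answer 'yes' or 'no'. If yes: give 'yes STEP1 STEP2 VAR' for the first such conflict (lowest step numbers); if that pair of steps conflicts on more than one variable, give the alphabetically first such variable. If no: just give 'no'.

Steps 1,2: same thread (C). No race.
Steps 2,3: C(r=y,w=y) vs B(r=x,w=x). No conflict.
Steps 3,4: same thread (B). No race.
Steps 4,5: B(r=x,w=x) vs A(r=y,w=y). No conflict.
Steps 5,6: same thread (A). No race.
Steps 6,7: same thread (A). No race.

Answer: no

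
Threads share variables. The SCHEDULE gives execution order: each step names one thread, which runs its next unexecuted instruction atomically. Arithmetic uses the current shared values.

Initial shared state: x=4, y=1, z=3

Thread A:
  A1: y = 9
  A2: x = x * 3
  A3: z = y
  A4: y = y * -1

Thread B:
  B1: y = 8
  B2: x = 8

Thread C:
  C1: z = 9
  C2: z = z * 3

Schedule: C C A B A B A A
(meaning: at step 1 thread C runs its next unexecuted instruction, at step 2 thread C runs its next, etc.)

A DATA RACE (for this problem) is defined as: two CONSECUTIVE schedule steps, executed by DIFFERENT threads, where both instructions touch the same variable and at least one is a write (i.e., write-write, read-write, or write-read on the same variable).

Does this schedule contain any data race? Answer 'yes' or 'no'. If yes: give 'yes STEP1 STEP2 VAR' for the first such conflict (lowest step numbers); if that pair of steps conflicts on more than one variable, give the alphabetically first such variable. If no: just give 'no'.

Answer: yes 3 4 y

Derivation:
Steps 1,2: same thread (C). No race.
Steps 2,3: C(r=z,w=z) vs A(r=-,w=y). No conflict.
Steps 3,4: A(y = 9) vs B(y = 8). RACE on y (W-W).
Steps 4,5: B(r=-,w=y) vs A(r=x,w=x). No conflict.
Steps 5,6: A(x = x * 3) vs B(x = 8). RACE on x (W-W).
Steps 6,7: B(r=-,w=x) vs A(r=y,w=z). No conflict.
Steps 7,8: same thread (A). No race.
First conflict at steps 3,4.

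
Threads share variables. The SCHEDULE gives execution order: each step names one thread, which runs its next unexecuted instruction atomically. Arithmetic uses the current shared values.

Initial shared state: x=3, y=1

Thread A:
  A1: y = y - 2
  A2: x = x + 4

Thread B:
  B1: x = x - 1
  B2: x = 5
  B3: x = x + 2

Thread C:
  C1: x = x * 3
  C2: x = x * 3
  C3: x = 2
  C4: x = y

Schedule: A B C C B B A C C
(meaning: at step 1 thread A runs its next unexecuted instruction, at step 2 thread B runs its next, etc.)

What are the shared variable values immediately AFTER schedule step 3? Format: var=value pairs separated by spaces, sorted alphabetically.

Step 1: thread A executes A1 (y = y - 2). Shared: x=3 y=-1. PCs: A@1 B@0 C@0
Step 2: thread B executes B1 (x = x - 1). Shared: x=2 y=-1. PCs: A@1 B@1 C@0
Step 3: thread C executes C1 (x = x * 3). Shared: x=6 y=-1. PCs: A@1 B@1 C@1

Answer: x=6 y=-1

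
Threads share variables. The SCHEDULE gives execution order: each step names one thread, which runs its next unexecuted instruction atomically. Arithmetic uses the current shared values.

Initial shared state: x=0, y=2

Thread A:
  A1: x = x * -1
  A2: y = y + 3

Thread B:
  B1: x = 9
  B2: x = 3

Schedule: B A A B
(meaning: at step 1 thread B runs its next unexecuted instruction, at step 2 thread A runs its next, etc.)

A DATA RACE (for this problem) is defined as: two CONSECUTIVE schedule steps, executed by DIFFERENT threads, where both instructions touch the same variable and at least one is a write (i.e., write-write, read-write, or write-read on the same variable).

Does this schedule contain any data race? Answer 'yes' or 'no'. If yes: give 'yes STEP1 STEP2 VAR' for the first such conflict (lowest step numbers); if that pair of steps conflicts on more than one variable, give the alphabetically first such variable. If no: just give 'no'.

Answer: yes 1 2 x

Derivation:
Steps 1,2: B(x = 9) vs A(x = x * -1). RACE on x (W-W).
Steps 2,3: same thread (A). No race.
Steps 3,4: A(r=y,w=y) vs B(r=-,w=x). No conflict.
First conflict at steps 1,2.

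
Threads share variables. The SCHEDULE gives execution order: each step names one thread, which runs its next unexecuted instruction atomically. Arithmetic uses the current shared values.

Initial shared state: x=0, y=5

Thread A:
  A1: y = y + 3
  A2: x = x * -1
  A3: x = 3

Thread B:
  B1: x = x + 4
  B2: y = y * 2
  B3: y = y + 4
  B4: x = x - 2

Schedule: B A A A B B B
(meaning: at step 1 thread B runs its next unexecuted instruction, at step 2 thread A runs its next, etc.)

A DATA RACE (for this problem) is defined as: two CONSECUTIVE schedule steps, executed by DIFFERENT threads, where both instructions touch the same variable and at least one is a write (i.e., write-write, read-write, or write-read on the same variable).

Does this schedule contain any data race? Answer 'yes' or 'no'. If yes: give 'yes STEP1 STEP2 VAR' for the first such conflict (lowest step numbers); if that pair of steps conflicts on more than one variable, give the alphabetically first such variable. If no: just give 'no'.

Answer: no

Derivation:
Steps 1,2: B(r=x,w=x) vs A(r=y,w=y). No conflict.
Steps 2,3: same thread (A). No race.
Steps 3,4: same thread (A). No race.
Steps 4,5: A(r=-,w=x) vs B(r=y,w=y). No conflict.
Steps 5,6: same thread (B). No race.
Steps 6,7: same thread (B). No race.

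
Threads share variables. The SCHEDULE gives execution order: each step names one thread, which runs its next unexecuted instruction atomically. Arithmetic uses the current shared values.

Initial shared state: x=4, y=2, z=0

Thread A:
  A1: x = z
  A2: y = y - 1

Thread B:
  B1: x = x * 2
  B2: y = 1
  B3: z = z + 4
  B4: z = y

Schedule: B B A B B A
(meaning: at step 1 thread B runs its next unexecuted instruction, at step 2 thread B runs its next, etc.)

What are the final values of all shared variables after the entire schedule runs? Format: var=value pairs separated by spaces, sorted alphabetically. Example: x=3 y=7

Answer: x=0 y=0 z=1

Derivation:
Step 1: thread B executes B1 (x = x * 2). Shared: x=8 y=2 z=0. PCs: A@0 B@1
Step 2: thread B executes B2 (y = 1). Shared: x=8 y=1 z=0. PCs: A@0 B@2
Step 3: thread A executes A1 (x = z). Shared: x=0 y=1 z=0. PCs: A@1 B@2
Step 4: thread B executes B3 (z = z + 4). Shared: x=0 y=1 z=4. PCs: A@1 B@3
Step 5: thread B executes B4 (z = y). Shared: x=0 y=1 z=1. PCs: A@1 B@4
Step 6: thread A executes A2 (y = y - 1). Shared: x=0 y=0 z=1. PCs: A@2 B@4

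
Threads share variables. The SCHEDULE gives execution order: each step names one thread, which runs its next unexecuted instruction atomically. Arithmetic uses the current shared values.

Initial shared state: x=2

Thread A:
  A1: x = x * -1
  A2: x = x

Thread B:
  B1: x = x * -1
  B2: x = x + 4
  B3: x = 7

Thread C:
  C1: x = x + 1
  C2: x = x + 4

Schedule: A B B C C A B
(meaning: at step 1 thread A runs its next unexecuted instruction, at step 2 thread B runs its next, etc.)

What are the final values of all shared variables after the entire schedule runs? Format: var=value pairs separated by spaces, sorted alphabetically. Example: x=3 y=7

Answer: x=7

Derivation:
Step 1: thread A executes A1 (x = x * -1). Shared: x=-2. PCs: A@1 B@0 C@0
Step 2: thread B executes B1 (x = x * -1). Shared: x=2. PCs: A@1 B@1 C@0
Step 3: thread B executes B2 (x = x + 4). Shared: x=6. PCs: A@1 B@2 C@0
Step 4: thread C executes C1 (x = x + 1). Shared: x=7. PCs: A@1 B@2 C@1
Step 5: thread C executes C2 (x = x + 4). Shared: x=11. PCs: A@1 B@2 C@2
Step 6: thread A executes A2 (x = x). Shared: x=11. PCs: A@2 B@2 C@2
Step 7: thread B executes B3 (x = 7). Shared: x=7. PCs: A@2 B@3 C@2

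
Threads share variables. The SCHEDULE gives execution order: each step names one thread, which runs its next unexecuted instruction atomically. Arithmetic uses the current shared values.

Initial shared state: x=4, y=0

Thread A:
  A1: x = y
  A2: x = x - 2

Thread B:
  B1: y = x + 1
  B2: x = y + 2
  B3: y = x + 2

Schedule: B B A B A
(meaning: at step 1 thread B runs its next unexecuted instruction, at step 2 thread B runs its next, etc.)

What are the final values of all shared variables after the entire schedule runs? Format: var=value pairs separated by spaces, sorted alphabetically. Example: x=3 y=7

Answer: x=3 y=7

Derivation:
Step 1: thread B executes B1 (y = x + 1). Shared: x=4 y=5. PCs: A@0 B@1
Step 2: thread B executes B2 (x = y + 2). Shared: x=7 y=5. PCs: A@0 B@2
Step 3: thread A executes A1 (x = y). Shared: x=5 y=5. PCs: A@1 B@2
Step 4: thread B executes B3 (y = x + 2). Shared: x=5 y=7. PCs: A@1 B@3
Step 5: thread A executes A2 (x = x - 2). Shared: x=3 y=7. PCs: A@2 B@3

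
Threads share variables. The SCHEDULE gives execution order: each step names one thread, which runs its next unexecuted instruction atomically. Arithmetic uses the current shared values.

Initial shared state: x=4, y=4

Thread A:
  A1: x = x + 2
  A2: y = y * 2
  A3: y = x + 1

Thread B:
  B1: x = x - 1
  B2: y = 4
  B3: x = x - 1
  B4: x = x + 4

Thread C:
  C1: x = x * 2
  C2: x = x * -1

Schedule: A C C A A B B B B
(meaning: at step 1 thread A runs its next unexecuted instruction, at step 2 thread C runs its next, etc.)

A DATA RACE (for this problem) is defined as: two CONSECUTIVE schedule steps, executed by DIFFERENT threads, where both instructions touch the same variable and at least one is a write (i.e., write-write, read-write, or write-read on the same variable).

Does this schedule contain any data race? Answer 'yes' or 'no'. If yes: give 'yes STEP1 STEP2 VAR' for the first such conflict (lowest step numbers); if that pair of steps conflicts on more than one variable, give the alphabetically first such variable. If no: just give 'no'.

Steps 1,2: A(x = x + 2) vs C(x = x * 2). RACE on x (W-W).
Steps 2,3: same thread (C). No race.
Steps 3,4: C(r=x,w=x) vs A(r=y,w=y). No conflict.
Steps 4,5: same thread (A). No race.
Steps 5,6: A(y = x + 1) vs B(x = x - 1). RACE on x (R-W).
Steps 6,7: same thread (B). No race.
Steps 7,8: same thread (B). No race.
Steps 8,9: same thread (B). No race.
First conflict at steps 1,2.

Answer: yes 1 2 x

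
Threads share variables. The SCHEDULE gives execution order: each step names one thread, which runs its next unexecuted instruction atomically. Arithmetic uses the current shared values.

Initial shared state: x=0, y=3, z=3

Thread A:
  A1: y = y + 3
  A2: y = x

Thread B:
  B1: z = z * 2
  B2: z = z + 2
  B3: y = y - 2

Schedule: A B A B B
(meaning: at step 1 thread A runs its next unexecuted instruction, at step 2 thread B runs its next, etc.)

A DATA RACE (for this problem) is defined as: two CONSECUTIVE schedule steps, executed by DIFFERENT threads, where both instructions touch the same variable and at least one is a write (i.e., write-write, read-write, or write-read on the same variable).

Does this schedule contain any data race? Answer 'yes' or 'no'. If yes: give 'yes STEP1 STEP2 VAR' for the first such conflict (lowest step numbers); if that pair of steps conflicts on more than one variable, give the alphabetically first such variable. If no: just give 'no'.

Steps 1,2: A(r=y,w=y) vs B(r=z,w=z). No conflict.
Steps 2,3: B(r=z,w=z) vs A(r=x,w=y). No conflict.
Steps 3,4: A(r=x,w=y) vs B(r=z,w=z). No conflict.
Steps 4,5: same thread (B). No race.

Answer: no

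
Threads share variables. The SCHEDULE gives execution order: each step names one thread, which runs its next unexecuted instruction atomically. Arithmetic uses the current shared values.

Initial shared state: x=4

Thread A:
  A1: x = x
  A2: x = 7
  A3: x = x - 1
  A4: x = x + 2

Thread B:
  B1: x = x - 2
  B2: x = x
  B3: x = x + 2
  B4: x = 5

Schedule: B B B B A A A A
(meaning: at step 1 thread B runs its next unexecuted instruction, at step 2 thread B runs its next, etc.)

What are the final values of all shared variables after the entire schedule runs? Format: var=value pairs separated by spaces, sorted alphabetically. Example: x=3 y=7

Step 1: thread B executes B1 (x = x - 2). Shared: x=2. PCs: A@0 B@1
Step 2: thread B executes B2 (x = x). Shared: x=2. PCs: A@0 B@2
Step 3: thread B executes B3 (x = x + 2). Shared: x=4. PCs: A@0 B@3
Step 4: thread B executes B4 (x = 5). Shared: x=5. PCs: A@0 B@4
Step 5: thread A executes A1 (x = x). Shared: x=5. PCs: A@1 B@4
Step 6: thread A executes A2 (x = 7). Shared: x=7. PCs: A@2 B@4
Step 7: thread A executes A3 (x = x - 1). Shared: x=6. PCs: A@3 B@4
Step 8: thread A executes A4 (x = x + 2). Shared: x=8. PCs: A@4 B@4

Answer: x=8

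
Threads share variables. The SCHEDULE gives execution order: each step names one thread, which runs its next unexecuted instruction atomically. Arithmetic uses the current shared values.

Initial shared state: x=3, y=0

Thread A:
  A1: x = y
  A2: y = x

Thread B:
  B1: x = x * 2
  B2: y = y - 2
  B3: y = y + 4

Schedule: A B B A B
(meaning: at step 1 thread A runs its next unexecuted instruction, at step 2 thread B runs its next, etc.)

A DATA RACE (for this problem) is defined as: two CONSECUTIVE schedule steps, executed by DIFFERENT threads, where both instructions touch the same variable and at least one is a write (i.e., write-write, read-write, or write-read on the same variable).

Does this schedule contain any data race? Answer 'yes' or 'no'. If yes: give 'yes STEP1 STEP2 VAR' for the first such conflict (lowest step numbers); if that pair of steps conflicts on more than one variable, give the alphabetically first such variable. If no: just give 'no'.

Steps 1,2: A(x = y) vs B(x = x * 2). RACE on x (W-W).
Steps 2,3: same thread (B). No race.
Steps 3,4: B(y = y - 2) vs A(y = x). RACE on y (W-W).
Steps 4,5: A(y = x) vs B(y = y + 4). RACE on y (W-W).
First conflict at steps 1,2.

Answer: yes 1 2 x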